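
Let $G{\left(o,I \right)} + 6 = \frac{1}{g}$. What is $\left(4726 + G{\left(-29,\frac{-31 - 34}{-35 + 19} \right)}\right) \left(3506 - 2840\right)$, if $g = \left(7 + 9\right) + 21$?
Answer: $3143538$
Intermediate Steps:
$g = 37$ ($g = 16 + 21 = 37$)
$G{\left(o,I \right)} = - \frac{221}{37}$ ($G{\left(o,I \right)} = -6 + \frac{1}{37} = - \frac{221}{37}$)
$\left(4726 + G{\left(-29,\frac{-31 - 34}{-35 + 19} \right)}\right) \left(3506 - 2840\right) = \left(4726 - \frac{221}{37}\right) \left(3506 - 2840\right) = \frac{174641}{37} \cdot 666 = 3143538$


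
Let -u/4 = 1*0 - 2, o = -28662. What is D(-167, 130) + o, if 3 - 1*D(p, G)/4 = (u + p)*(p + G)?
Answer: -52182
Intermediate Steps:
u = 8 (u = -4*(1*0 - 2) = -4*(0 - 2) = -4*(-2) = 8)
D(p, G) = 12 - 4*(8 + p)*(G + p) (D(p, G) = 12 - 4*(8 + p)*(p + G) = 12 - 4*(8 + p)*(G + p))
D(-167, 130) + o = (12 - 32*130 - 32*(-167) - 4*(-167)² - 4*130*(-167)) - 28662 = (12 - 4160 + 5344 - 4*27889 + 86840) - 28662 = (12 - 4160 + 5344 - 111556 + 86840) - 28662 = -23520 - 28662 = -52182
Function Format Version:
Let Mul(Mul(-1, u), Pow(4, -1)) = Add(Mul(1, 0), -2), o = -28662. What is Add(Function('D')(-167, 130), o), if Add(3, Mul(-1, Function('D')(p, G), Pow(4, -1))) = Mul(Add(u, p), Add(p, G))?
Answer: -52182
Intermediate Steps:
u = 8 (u = Mul(-4, Add(Mul(1, 0), -2)) = Mul(-4, Add(0, -2)) = Mul(-4, -2) = 8)
Function('D')(p, G) = Add(12, Mul(-4, Add(8, p), Add(G, p))) (Function('D')(p, G) = Add(12, Mul(-4, Mul(Add(8, p), Add(p, G)))) = Add(12, Mul(-4, Mul(Add(8, p), Add(G, p)))) = Add(12, Mul(-4, Add(8, p), Add(G, p))))
Add(Function('D')(-167, 130), o) = Add(Add(12, Mul(-32, 130), Mul(-32, -167), Mul(-4, Pow(-167, 2)), Mul(-4, 130, -167)), -28662) = Add(Add(12, -4160, 5344, Mul(-4, 27889), 86840), -28662) = Add(Add(12, -4160, 5344, -111556, 86840), -28662) = Add(-23520, -28662) = -52182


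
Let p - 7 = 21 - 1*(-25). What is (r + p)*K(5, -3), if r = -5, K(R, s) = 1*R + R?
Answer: 480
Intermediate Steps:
K(R, s) = 2*R (K(R, s) = R + R = 2*R)
p = 53 (p = 7 + (21 - 1*(-25)) = 7 + (21 + 25) = 7 + 46 = 53)
(r + p)*K(5, -3) = (-5 + 53)*(2*5) = 48*10 = 480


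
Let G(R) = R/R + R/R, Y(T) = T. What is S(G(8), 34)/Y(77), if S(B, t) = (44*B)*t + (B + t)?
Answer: 3028/77 ≈ 39.325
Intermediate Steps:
G(R) = 2 (G(R) = 1 + 1 = 2)
S(B, t) = B + t + 44*B*t (S(B, t) = 44*B*t + (B + t) = B + t + 44*B*t)
S(G(8), 34)/Y(77) = (2 + 34 + 44*2*34)/77 = (2 + 34 + 2992)*(1/77) = 3028*(1/77) = 3028/77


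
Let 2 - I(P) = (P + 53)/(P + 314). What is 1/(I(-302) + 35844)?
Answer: 4/143467 ≈ 2.7881e-5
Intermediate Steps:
I(P) = 2 - (53 + P)/(314 + P) (I(P) = 2 - (P + 53)/(P + 314) = 2 - (53 + P)/(314 + P))
1/(I(-302) + 35844) = 1/((575 - 302)/(314 - 302) + 35844) = 1/(273/12 + 35844) = 1/((1/12)*273 + 35844) = 1/(91/4 + 35844) = 1/(143467/4) = 4/143467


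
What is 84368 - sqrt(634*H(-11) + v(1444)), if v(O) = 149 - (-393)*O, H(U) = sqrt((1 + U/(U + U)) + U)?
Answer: 84368 - sqrt(567641 + 317*I*sqrt(38)) ≈ 83615.0 - 1.2968*I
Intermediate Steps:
H(U) = sqrt(3/2 + U) (H(U) = sqrt((1 + U/((2*U))) + U) = sqrt((1 + (1/(2*U))*U) + U) = sqrt((1 + 1/2) + U) = sqrt(3/2 + U))
v(O) = 149 + 393*O
84368 - sqrt(634*H(-11) + v(1444)) = 84368 - sqrt(634*(sqrt(6 + 4*(-11))/2) + (149 + 393*1444)) = 84368 - sqrt(634*(sqrt(6 - 44)/2) + (149 + 567492)) = 84368 - sqrt(634*(sqrt(-38)/2) + 567641) = 84368 - sqrt(634*((I*sqrt(38))/2) + 567641) = 84368 - sqrt(634*(I*sqrt(38)/2) + 567641) = 84368 - sqrt(317*I*sqrt(38) + 567641) = 84368 - sqrt(567641 + 317*I*sqrt(38))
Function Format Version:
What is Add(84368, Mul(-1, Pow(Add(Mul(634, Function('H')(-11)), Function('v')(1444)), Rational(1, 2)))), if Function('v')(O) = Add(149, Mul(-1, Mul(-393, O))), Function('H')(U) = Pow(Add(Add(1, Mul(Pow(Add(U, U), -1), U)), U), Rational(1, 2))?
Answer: Add(84368, Mul(-1, Pow(Add(567641, Mul(317, I, Pow(38, Rational(1, 2)))), Rational(1, 2)))) ≈ Add(83615., Mul(-1.2968, I))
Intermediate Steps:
Function('H')(U) = Pow(Add(Rational(3, 2), U), Rational(1, 2)) (Function('H')(U) = Pow(Add(Add(1, Mul(Pow(Mul(2, U), -1), U)), U), Rational(1, 2)) = Pow(Add(Add(1, Mul(Mul(Rational(1, 2), Pow(U, -1)), U)), U), Rational(1, 2)) = Pow(Add(Add(1, Rational(1, 2)), U), Rational(1, 2)) = Pow(Add(Rational(3, 2), U), Rational(1, 2)))
Function('v')(O) = Add(149, Mul(393, O))
Add(84368, Mul(-1, Pow(Add(Mul(634, Function('H')(-11)), Function('v')(1444)), Rational(1, 2)))) = Add(84368, Mul(-1, Pow(Add(Mul(634, Mul(Rational(1, 2), Pow(Add(6, Mul(4, -11)), Rational(1, 2)))), Add(149, Mul(393, 1444))), Rational(1, 2)))) = Add(84368, Mul(-1, Pow(Add(Mul(634, Mul(Rational(1, 2), Pow(Add(6, -44), Rational(1, 2)))), Add(149, 567492)), Rational(1, 2)))) = Add(84368, Mul(-1, Pow(Add(Mul(634, Mul(Rational(1, 2), Pow(-38, Rational(1, 2)))), 567641), Rational(1, 2)))) = Add(84368, Mul(-1, Pow(Add(Mul(634, Mul(Rational(1, 2), Mul(I, Pow(38, Rational(1, 2))))), 567641), Rational(1, 2)))) = Add(84368, Mul(-1, Pow(Add(Mul(634, Mul(Rational(1, 2), I, Pow(38, Rational(1, 2)))), 567641), Rational(1, 2)))) = Add(84368, Mul(-1, Pow(Add(Mul(317, I, Pow(38, Rational(1, 2))), 567641), Rational(1, 2)))) = Add(84368, Mul(-1, Pow(Add(567641, Mul(317, I, Pow(38, Rational(1, 2)))), Rational(1, 2))))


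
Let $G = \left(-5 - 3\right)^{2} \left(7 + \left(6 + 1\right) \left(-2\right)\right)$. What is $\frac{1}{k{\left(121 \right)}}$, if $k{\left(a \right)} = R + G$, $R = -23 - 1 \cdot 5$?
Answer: $- \frac{1}{476} \approx -0.0021008$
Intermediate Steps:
$R = -28$ ($R = -23 - 5 = -28$)
$G = -448$ ($G = \left(-8\right)^{2} \left(7 + 7 \left(-2\right)\right) = 64 \left(7 - 14\right) = 64 \left(-7\right) = -448$)
$k{\left(a \right)} = -476$ ($k{\left(a \right)} = -28 - 448 = -476$)
$\frac{1}{k{\left(121 \right)}} = \frac{1}{-476} = - \frac{1}{476}$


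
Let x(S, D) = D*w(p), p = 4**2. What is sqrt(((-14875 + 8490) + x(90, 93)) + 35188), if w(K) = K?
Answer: sqrt(30291) ≈ 174.04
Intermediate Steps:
p = 16
x(S, D) = 16*D (x(S, D) = D*16 = 16*D)
sqrt(((-14875 + 8490) + x(90, 93)) + 35188) = sqrt(((-14875 + 8490) + 16*93) + 35188) = sqrt((-6385 + 1488) + 35188) = sqrt(-4897 + 35188) = sqrt(30291)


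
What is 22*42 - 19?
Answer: 905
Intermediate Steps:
22*42 - 19 = 924 - 19 = 905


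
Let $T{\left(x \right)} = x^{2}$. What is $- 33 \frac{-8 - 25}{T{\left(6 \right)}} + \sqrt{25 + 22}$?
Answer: $\frac{121}{4} + \sqrt{47} \approx 37.106$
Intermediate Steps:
$- 33 \frac{-8 - 25}{T{\left(6 \right)}} + \sqrt{25 + 22} = - 33 \frac{-8 - 25}{6^{2}} + \sqrt{25 + 22} = - 33 \left(- \frac{33}{36}\right) + \sqrt{47} = - 33 \left(\left(-33\right) \frac{1}{36}\right) + \sqrt{47} = \left(-33\right) \left(- \frac{11}{12}\right) + \sqrt{47} = \frac{121}{4} + \sqrt{47}$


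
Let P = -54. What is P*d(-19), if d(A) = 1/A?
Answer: 54/19 ≈ 2.8421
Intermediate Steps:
P*d(-19) = -54/(-19) = -54*(-1/19) = 54/19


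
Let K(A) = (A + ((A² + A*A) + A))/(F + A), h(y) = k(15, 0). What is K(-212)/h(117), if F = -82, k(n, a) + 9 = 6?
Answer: 44732/441 ≈ 101.43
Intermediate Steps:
k(n, a) = -3 (k(n, a) = -9 + 6 = -3)
h(y) = -3
K(A) = (2*A + 2*A²)/(-82 + A) (K(A) = (A + ((A² + A*A) + A))/(-82 + A) = (A + ((A² + A²) + A))/(-82 + A) = (A + (2*A² + A))/(-82 + A) = (A + (A + 2*A²))/(-82 + A) = (2*A + 2*A²)/(-82 + A))
K(-212)/h(117) = (2*(-212)*(1 - 212)/(-82 - 212))/(-3) = (2*(-212)*(-211)/(-294))*(-⅓) = (2*(-212)*(-1/294)*(-211))*(-⅓) = -44732/147*(-⅓) = 44732/441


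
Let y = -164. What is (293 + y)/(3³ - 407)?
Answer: -129/380 ≈ -0.33947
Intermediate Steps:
(293 + y)/(3³ - 407) = (293 - 164)/(3³ - 407) = 129/(27 - 407) = 129/(-380) = 129*(-1/380) = -129/380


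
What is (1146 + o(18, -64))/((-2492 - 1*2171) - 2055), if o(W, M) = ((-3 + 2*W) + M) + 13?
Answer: -564/3359 ≈ -0.16791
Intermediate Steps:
o(W, M) = 10 + M + 2*W (o(W, M) = (-3 + M + 2*W) + 13 = 10 + M + 2*W)
(1146 + o(18, -64))/((-2492 - 1*2171) - 2055) = (1146 + (10 - 64 + 2*18))/((-2492 - 1*2171) - 2055) = (1146 + (10 - 64 + 36))/((-2492 - 2171) - 2055) = (1146 - 18)/(-4663 - 2055) = 1128/(-6718) = 1128*(-1/6718) = -564/3359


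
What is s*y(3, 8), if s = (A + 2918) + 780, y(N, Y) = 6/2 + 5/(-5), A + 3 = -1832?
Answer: 3726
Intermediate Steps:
A = -1835 (A = -3 - 1832 = -1835)
y(N, Y) = 2 (y(N, Y) = 6*(½) + 5*(-⅕) = 3 - 1 = 2)
s = 1863 (s = (-1835 + 2918) + 780 = 1083 + 780 = 1863)
s*y(3, 8) = 1863*2 = 3726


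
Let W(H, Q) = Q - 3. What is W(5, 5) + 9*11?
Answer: 101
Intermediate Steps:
W(H, Q) = -3 + Q
W(5, 5) + 9*11 = (-3 + 5) + 9*11 = 2 + 99 = 101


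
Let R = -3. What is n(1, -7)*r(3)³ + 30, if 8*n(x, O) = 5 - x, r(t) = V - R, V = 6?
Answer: 789/2 ≈ 394.50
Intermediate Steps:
r(t) = 9 (r(t) = 6 - 1*(-3) = 6 + 3 = 9)
n(x, O) = 5/8 - x/8 (n(x, O) = (5 - x)/8 = 5/8 - x/8)
n(1, -7)*r(3)³ + 30 = (5/8 - ⅛*1)*9³ + 30 = (5/8 - ⅛)*729 + 30 = (½)*729 + 30 = 729/2 + 30 = 789/2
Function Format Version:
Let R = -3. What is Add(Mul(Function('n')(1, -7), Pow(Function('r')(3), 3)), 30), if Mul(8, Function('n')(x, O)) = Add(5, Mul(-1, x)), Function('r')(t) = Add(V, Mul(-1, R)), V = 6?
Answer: Rational(789, 2) ≈ 394.50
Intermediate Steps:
Function('r')(t) = 9 (Function('r')(t) = Add(6, Mul(-1, -3)) = Add(6, 3) = 9)
Function('n')(x, O) = Add(Rational(5, 8), Mul(Rational(-1, 8), x)) (Function('n')(x, O) = Mul(Rational(1, 8), Add(5, Mul(-1, x))) = Add(Rational(5, 8), Mul(Rational(-1, 8), x)))
Add(Mul(Function('n')(1, -7), Pow(Function('r')(3), 3)), 30) = Add(Mul(Add(Rational(5, 8), Mul(Rational(-1, 8), 1)), Pow(9, 3)), 30) = Add(Mul(Add(Rational(5, 8), Rational(-1, 8)), 729), 30) = Add(Mul(Rational(1, 2), 729), 30) = Add(Rational(729, 2), 30) = Rational(789, 2)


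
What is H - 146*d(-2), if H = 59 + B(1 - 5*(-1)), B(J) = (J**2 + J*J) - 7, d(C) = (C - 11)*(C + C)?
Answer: -7468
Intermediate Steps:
d(C) = 2*C*(-11 + C) (d(C) = (-11 + C)*(2*C) = 2*C*(-11 + C))
B(J) = -7 + 2*J**2 (B(J) = (J**2 + J**2) - 7 = 2*J**2 - 7 = -7 + 2*J**2)
H = 124 (H = 59 + (-7 + 2*(1 - 5*(-1))**2) = 59 + (-7 + 2*(1 + 5)**2) = 59 + (-7 + 2*6**2) = 59 + (-7 + 2*36) = 59 + (-7 + 72) = 59 + 65 = 124)
H - 146*d(-2) = 124 - 292*(-2)*(-11 - 2) = 124 - 292*(-2)*(-13) = 124 - 146*52 = 124 - 7592 = -7468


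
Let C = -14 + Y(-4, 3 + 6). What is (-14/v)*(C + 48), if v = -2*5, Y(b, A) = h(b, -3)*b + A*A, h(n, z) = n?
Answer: 917/5 ≈ 183.40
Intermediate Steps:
Y(b, A) = A**2 + b**2 (Y(b, A) = b*b + A*A = b**2 + A**2 = A**2 + b**2)
v = -10
C = 83 (C = -14 + ((3 + 6)**2 + (-4)**2) = -14 + (9**2 + 16) = -14 + (81 + 16) = -14 + 97 = 83)
(-14/v)*(C + 48) = (-14/(-10))*(83 + 48) = -14*(-1/10)*131 = (7/5)*131 = 917/5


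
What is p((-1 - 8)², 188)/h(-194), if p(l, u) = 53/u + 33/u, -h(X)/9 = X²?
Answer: -43/31840056 ≈ -1.3505e-6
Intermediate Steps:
h(X) = -9*X²
p(l, u) = 86/u
p((-1 - 8)², 188)/h(-194) = (86/188)/((-9*(-194)²)) = (86*(1/188))/((-9*37636)) = (43/94)/(-338724) = (43/94)*(-1/338724) = -43/31840056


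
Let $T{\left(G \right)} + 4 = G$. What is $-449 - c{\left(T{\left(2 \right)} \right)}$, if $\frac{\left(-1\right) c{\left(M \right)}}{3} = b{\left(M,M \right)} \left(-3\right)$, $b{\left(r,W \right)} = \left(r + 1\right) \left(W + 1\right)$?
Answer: $-458$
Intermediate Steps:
$b{\left(r,W \right)} = \left(1 + W\right) \left(1 + r\right)$ ($b{\left(r,W \right)} = \left(1 + r\right) \left(1 + W\right) = \left(1 + W\right) \left(1 + r\right)$)
$T{\left(G \right)} = -4 + G$
$c{\left(M \right)} = 9 + 9 M^{2} + 18 M$ ($c{\left(M \right)} = - 3 \left(1 + M + M + M M\right) \left(-3\right) = - 3 \left(1 + M + M + M^{2}\right) \left(-3\right) = - 3 \left(1 + M^{2} + 2 M\right) \left(-3\right) = - 3 \left(-3 - 6 M - 3 M^{2}\right) = 9 + 9 M^{2} + 18 M$)
$-449 - c{\left(T{\left(2 \right)} \right)} = -449 - \left(9 + 9 \left(-4 + 2\right)^{2} + 18 \left(-4 + 2\right)\right) = -449 - \left(9 + 9 \left(-2\right)^{2} + 18 \left(-2\right)\right) = -449 - \left(9 + 9 \cdot 4 - 36\right) = -449 - \left(9 + 36 - 36\right) = -449 - 9 = -458$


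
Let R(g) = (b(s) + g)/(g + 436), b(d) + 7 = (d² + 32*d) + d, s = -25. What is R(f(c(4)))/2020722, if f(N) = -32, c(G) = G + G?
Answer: -239/816371688 ≈ -2.9276e-7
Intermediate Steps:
c(G) = 2*G
b(d) = -7 + d² + 33*d (b(d) = -7 + ((d² + 32*d) + d) = -7 + (d² + 33*d) = -7 + d² + 33*d)
R(g) = (-207 + g)/(436 + g) (R(g) = ((-7 + (-25)² + 33*(-25)) + g)/(g + 436) = ((-7 + 625 - 825) + g)/(436 + g) = (-207 + g)/(436 + g))
R(f(c(4)))/2020722 = ((-207 - 32)/(436 - 32))/2020722 = (-239/404)*(1/2020722) = ((1/404)*(-239))*(1/2020722) = -239/404*1/2020722 = -239/816371688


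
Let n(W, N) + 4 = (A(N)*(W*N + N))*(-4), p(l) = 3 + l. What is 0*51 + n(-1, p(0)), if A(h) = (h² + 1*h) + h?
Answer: -4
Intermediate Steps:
A(h) = h² + 2*h (A(h) = (h² + h) + h = (h + h²) + h = h² + 2*h)
n(W, N) = -4 - 4*N*(2 + N)*(N + N*W) (n(W, N) = -4 + ((N*(2 + N))*(W*N + N))*(-4) = -4 + ((N*(2 + N))*(N*W + N))*(-4) = -4 + ((N*(2 + N))*(N + N*W))*(-4) = -4 + (N*(2 + N)*(N + N*W))*(-4) = -4 - 4*N*(2 + N)*(N + N*W))
0*51 + n(-1, p(0)) = 0*51 + (-4 - 4*(3 + 0)²*(2 + (3 + 0)) - 4*(-1)*(3 + 0)²*(2 + (3 + 0))) = 0 + (-4 - 4*3²*(2 + 3) - 4*(-1)*3²*(2 + 3)) = 0 + (-4 - 4*9*5 - 4*(-1)*9*5) = 0 + (-4 - 180 + 180) = 0 - 4 = -4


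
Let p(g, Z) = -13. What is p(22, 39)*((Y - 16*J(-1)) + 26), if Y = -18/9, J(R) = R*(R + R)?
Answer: 104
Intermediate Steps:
J(R) = 2*R² (J(R) = R*(2*R) = 2*R²)
Y = -2 (Y = -18*⅑ = -2)
p(22, 39)*((Y - 16*J(-1)) + 26) = -13*((-2 - 32*(-1)²) + 26) = -13*((-2 - 32) + 26) = -13*(-34 + 26) = -13*(-8) = 104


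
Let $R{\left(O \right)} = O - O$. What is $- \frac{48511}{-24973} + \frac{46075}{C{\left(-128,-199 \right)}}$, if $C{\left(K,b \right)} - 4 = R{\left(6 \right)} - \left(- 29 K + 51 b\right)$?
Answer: $\frac{681458}{74919} \approx 9.0959$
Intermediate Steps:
$R{\left(O \right)} = 0$
$C{\left(K,b \right)} = 4 - 51 b + 29 K$ ($C{\left(K,b \right)} = 4 + \left(0 - \left(- 29 K + 51 b\right)\right) = 4 + \left(0 + \left(- 51 b + 29 K\right)\right) = 4 + \left(- 51 b + 29 K\right) = 4 - 51 b + 29 K$)
$- \frac{48511}{-24973} + \frac{46075}{C{\left(-128,-199 \right)}} = - \frac{48511}{-24973} + \frac{46075}{4 - -10149 + 29 \left(-128\right)} = \left(-48511\right) \left(- \frac{1}{24973}\right) + \frac{46075}{4 + 10149 - 3712} = \frac{48511}{24973} + \frac{46075}{6441} = \frac{48511}{24973} + 46075 \cdot \frac{1}{6441} = \frac{48511}{24973} + \frac{2425}{339} = \frac{681458}{74919}$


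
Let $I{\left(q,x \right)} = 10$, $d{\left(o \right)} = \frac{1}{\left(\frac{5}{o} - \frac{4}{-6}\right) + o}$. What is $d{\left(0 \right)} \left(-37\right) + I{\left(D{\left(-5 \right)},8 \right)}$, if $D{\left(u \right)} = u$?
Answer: $10$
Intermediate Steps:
$d{\left(o \right)} = \frac{1}{\frac{2}{3} + o + \frac{5}{o}}$ ($d{\left(o \right)} = \frac{1}{\left(\frac{5}{o} - - \frac{2}{3}\right) + o} = \frac{1}{\left(\frac{5}{o} + \frac{2}{3}\right) + o} = \frac{1}{\left(\frac{2}{3} + \frac{5}{o}\right) + o} = \frac{1}{\frac{2}{3} + o + \frac{5}{o}}$)
$d{\left(0 \right)} \left(-37\right) + I{\left(D{\left(-5 \right)},8 \right)} = 3 \cdot 0 \frac{1}{15 + 2 \cdot 0 + 3 \cdot 0^{2}} \left(-37\right) + 10 = 3 \cdot 0 \frac{1}{15 + 0 + 3 \cdot 0} \left(-37\right) + 10 = 3 \cdot 0 \frac{1}{15 + 0 + 0} \left(-37\right) + 10 = 3 \cdot 0 \cdot \frac{1}{15} \left(-37\right) + 10 = 0 \left(-37\right) + 10 = 0 + 10 = 10$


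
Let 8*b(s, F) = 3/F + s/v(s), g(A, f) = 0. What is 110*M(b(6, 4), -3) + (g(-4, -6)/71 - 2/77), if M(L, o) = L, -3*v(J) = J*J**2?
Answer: 4223/462 ≈ 9.1407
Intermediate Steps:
v(J) = -J**3/3 (v(J) = -J*J**2/3 = -J**3/3)
b(s, F) = -3/(8*s**2) + 3/(8*F) (b(s, F) = (3/F + s/((-s**3/3)))/8 = (3/F + s*(-3/s**3))/8 = (3/F - 3/s**2)/8 = (-3/s**2 + 3/F)/8 = -3/(8*s**2) + 3/(8*F))
110*M(b(6, 4), -3) + (g(-4, -6)/71 - 2/77) = 110*(-3/8/6**2 + (3/8)/4) + (0/71 - 2/77) = 110*(-3/8*1/36 + (3/8)*(1/4)) + (0*(1/71) - 2*1/77) = 110*(-1/96 + 3/32) + (0 - 2/77) = 110*(1/12) - 2/77 = 55/6 - 2/77 = 4223/462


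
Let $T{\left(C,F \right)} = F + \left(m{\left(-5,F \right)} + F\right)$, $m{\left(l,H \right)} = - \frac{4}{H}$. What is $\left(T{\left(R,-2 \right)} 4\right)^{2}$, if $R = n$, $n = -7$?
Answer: $64$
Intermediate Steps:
$R = -7$
$T{\left(C,F \right)} = - \frac{4}{F} + 2 F$ ($T{\left(C,F \right)} = F + \left(- \frac{4}{F} + F\right) = F + \left(F - \frac{4}{F}\right) = - \frac{4}{F} + 2 F$)
$\left(T{\left(R,-2 \right)} 4\right)^{2} = \left(\left(- \frac{4}{-2} + 2 \left(-2\right)\right) 4\right)^{2} = \left(\left(\left(-4\right) \left(- \frac{1}{2}\right) - 4\right) 4\right)^{2} = \left(\left(2 - 4\right) 4\right)^{2} = \left(\left(-2\right) 4\right)^{2} = \left(-8\right)^{2} = 64$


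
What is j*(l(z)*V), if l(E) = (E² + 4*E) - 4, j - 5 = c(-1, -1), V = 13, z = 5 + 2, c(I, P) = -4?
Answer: 949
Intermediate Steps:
z = 7
j = 1 (j = 5 - 4 = 1)
l(E) = -4 + E² + 4*E
j*(l(z)*V) = 1*((-4 + 7² + 4*7)*13) = 1*((-4 + 49 + 28)*13) = 1*(73*13) = 1*949 = 949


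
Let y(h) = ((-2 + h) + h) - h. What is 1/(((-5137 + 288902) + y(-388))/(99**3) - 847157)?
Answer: -970299/821995306568 ≈ -1.1804e-6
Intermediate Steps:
y(h) = -2 + h (y(h) = (-2 + 2*h) - h = -2 + h)
1/(((-5137 + 288902) + y(-388))/(99**3) - 847157) = 1/(((-5137 + 288902) + (-2 - 388))/(99**3) - 847157) = 1/((283765 - 390)/970299 - 847157) = 1/(283375*(1/970299) - 847157) = 1/(283375/970299 - 847157) = 1/(-821995306568/970299) = -970299/821995306568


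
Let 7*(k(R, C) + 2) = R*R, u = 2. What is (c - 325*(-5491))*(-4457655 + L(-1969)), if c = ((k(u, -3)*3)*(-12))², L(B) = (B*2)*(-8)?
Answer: -387614751790025/49 ≈ -7.9105e+12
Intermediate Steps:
k(R, C) = -2 + R²/7 (k(R, C) = -2 + (R*R)/7 = -2 + R²/7)
L(B) = -16*B (L(B) = (2*B)*(-8) = -16*B)
c = 129600/49 (c = (((-2 + (⅐)*2²)*3)*(-12))² = (((-2 + (⅐)*4)*3)*(-12))² = (((-2 + 4/7)*3)*(-12))² = (-10/7*3*(-12))² = (-30/7*(-12))² = (360/7)² = 129600/49 ≈ 2644.9)
(c - 325*(-5491))*(-4457655 + L(-1969)) = (129600/49 - 325*(-5491))*(-4457655 - 16*(-1969)) = (129600/49 + 1784575)*(-4457655 + 31504) = (87573775/49)*(-4426151) = -387614751790025/49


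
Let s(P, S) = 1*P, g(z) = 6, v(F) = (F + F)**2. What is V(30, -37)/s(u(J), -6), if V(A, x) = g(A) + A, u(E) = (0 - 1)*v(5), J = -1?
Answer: -9/25 ≈ -0.36000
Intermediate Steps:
v(F) = 4*F**2 (v(F) = (2*F)**2 = 4*F**2)
u(E) = -100 (u(E) = (0 - 1)*(4*5**2) = -4*25 = -1*100 = -100)
V(A, x) = 6 + A
s(P, S) = P
V(30, -37)/s(u(J), -6) = (6 + 30)/(-100) = 36*(-1/100) = -9/25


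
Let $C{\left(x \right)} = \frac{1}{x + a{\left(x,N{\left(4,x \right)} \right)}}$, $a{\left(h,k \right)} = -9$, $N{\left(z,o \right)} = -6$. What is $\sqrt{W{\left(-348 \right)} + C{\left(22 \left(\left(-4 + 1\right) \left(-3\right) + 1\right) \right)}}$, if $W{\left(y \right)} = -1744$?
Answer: $\frac{9 i \sqrt{958573}}{211} \approx 41.761 i$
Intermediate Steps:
$C{\left(x \right)} = \frac{1}{-9 + x}$ ($C{\left(x \right)} = \frac{1}{x - 9} = \frac{1}{-9 + x}$)
$\sqrt{W{\left(-348 \right)} + C{\left(22 \left(\left(-4 + 1\right) \left(-3\right) + 1\right) \right)}} = \sqrt{-1744 + \frac{1}{-9 + 22 \left(\left(-4 + 1\right) \left(-3\right) + 1\right)}} = \sqrt{-1744 + \frac{1}{-9 + 22 \left(\left(-3\right) \left(-3\right) + 1\right)}} = \sqrt{-1744 + \frac{1}{-9 + 22 \left(9 + 1\right)}} = \sqrt{-1744 + \frac{1}{-9 + 22 \cdot 10}} = \sqrt{-1744 + \frac{1}{-9 + 220}} = \sqrt{-1744 + \frac{1}{211}} = \sqrt{- \frac{367983}{211}} = \frac{9 i \sqrt{958573}}{211}$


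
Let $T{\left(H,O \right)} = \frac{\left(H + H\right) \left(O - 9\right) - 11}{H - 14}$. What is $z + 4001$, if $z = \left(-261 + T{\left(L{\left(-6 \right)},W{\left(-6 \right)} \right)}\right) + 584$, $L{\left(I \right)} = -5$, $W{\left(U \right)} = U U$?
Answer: $\frac{82437}{19} \approx 4338.8$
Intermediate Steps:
$W{\left(U \right)} = U^{2}$
$T{\left(H,O \right)} = \frac{-11 + 2 H \left(-9 + O\right)}{-14 + H}$ ($T{\left(H,O \right)} = \frac{2 H \left(-9 + O\right) - 11}{-14 + H} = \frac{-11 + 2 H \left(-9 + O\right)}{-14 + H}$)
$z = \frac{6418}{19}$ ($z = \left(-261 + \frac{-11 - -90 + 2 \left(-5\right) \left(-6\right)^{2}}{-14 - 5}\right) + 584 = \left(-261 + \frac{-11 + 90 + 2 \left(-5\right) 36}{-19}\right) + 584 = \left(-261 - \frac{-11 + 90 - 360}{19}\right) + 584 = \left(-261 - - \frac{281}{19}\right) + 584 = \left(-261 + \frac{281}{19}\right) + 584 = - \frac{4678}{19} + 584 = \frac{6418}{19} \approx 337.79$)
$z + 4001 = \frac{6418}{19} + 4001 = \frac{82437}{19}$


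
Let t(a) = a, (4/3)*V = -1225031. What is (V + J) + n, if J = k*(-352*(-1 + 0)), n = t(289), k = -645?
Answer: -4582097/4 ≈ -1.1455e+6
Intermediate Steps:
V = -3675093/4 (V = (3/4)*(-1225031) = -3675093/4 ≈ -9.1877e+5)
n = 289
J = -227040 (J = -(-56760)*4*(-1 + 0) = -(-56760)*4*(-1) = -(-56760)*(-4) = -645*352 = -227040)
(V + J) + n = (-3675093/4 - 227040) + 289 = -4583253/4 + 289 = -4582097/4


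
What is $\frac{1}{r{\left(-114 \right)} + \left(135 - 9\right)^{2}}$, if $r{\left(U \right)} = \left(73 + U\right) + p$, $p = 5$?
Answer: $\frac{1}{15840} \approx 6.3131 \cdot 10^{-5}$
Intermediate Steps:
$r{\left(U \right)} = 78 + U$ ($r{\left(U \right)} = \left(73 + U\right) + 5 = 78 + U$)
$\frac{1}{r{\left(-114 \right)} + \left(135 - 9\right)^{2}} = \frac{1}{\left(78 - 114\right) + \left(135 - 9\right)^{2}} = \frac{1}{-36 + 126^{2}} = \frac{1}{-36 + 15876} = \frac{1}{15840}$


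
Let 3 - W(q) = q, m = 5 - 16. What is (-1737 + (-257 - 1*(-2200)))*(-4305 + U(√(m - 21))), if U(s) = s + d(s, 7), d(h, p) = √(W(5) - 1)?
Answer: -886830 + 206*I*√3 + 824*I*√2 ≈ -8.8683e+5 + 1522.1*I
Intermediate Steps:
m = -11
W(q) = 3 - q
d(h, p) = I*√3 (d(h, p) = √((3 - 1*5) - 1) = √((3 - 5) - 1) = √(-2 - 1) = √(-3) = I*√3)
U(s) = s + I*√3
(-1737 + (-257 - 1*(-2200)))*(-4305 + U(√(m - 21))) = (-1737 + (-257 - 1*(-2200)))*(-4305 + (√(-11 - 21) + I*√3)) = (-1737 + (-257 + 2200))*(-4305 + (√(-32) + I*√3)) = (-1737 + 1943)*(-4305 + (4*I*√2 + I*√3)) = 206*(-4305 + (I*√3 + 4*I*√2)) = 206*(-4305 + I*√3 + 4*I*√2) = -886830 + 206*I*√3 + 824*I*√2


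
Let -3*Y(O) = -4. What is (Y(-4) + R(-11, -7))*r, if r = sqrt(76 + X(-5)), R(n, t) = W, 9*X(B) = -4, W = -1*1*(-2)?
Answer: 20*sqrt(170)/9 ≈ 28.974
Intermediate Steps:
W = 2 (W = -1*(-2) = 2)
X(B) = -4/9 (X(B) = (1/9)*(-4) = -4/9)
Y(O) = 4/3 (Y(O) = -1/3*(-4) = 4/3)
R(n, t) = 2
r = 2*sqrt(170)/3 (r = sqrt(76 - 4/9) = sqrt(680/9) = 2*sqrt(170)/3 ≈ 8.6923)
(Y(-4) + R(-11, -7))*r = (4/3 + 2)*(2*sqrt(170)/3) = 10*(2*sqrt(170)/3)/3 = 20*sqrt(170)/9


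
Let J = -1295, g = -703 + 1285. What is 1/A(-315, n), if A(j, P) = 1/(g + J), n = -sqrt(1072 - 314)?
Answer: -713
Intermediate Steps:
g = 582
n = -sqrt(758) ≈ -27.532
A(j, P) = -1/713 (A(j, P) = 1/(582 - 1295) = 1/(-713) = -1/713)
1/A(-315, n) = 1/(-1/713) = -713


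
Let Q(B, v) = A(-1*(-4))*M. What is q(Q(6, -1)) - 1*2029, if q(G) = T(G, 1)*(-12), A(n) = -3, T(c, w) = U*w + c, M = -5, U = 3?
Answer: -2245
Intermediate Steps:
T(c, w) = c + 3*w (T(c, w) = 3*w + c = c + 3*w)
Q(B, v) = 15 (Q(B, v) = -3*(-5) = 15)
q(G) = -36 - 12*G (q(G) = (G + 3*1)*(-12) = (G + 3)*(-12) = (3 + G)*(-12) = -36 - 12*G)
q(Q(6, -1)) - 1*2029 = (-36 - 12*15) - 1*2029 = (-36 - 180) - 2029 = -216 - 2029 = -2245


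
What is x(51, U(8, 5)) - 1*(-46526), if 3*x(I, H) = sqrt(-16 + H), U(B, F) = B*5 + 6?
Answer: 46526 + sqrt(30)/3 ≈ 46528.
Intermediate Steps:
U(B, F) = 6 + 5*B (U(B, F) = 5*B + 6 = 6 + 5*B)
x(I, H) = sqrt(-16 + H)/3
x(51, U(8, 5)) - 1*(-46526) = sqrt(-16 + (6 + 5*8))/3 - 1*(-46526) = sqrt(-16 + (6 + 40))/3 + 46526 = sqrt(-16 + 46)/3 + 46526 = sqrt(30)/3 + 46526 = 46526 + sqrt(30)/3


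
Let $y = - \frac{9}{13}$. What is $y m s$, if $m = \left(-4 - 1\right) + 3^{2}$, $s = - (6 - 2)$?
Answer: $\frac{144}{13} \approx 11.077$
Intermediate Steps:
$y = - \frac{9}{13}$ ($y = \left(-9\right) \frac{1}{13} = - \frac{9}{13} \approx -0.69231$)
$s = -4$ ($s = \left(-1\right) 4 = -4$)
$m = 4$ ($m = -5 + 9 = 4$)
$y m s = \left(- \frac{9}{13}\right) 4 \left(-4\right) = \left(- \frac{36}{13}\right) \left(-4\right) = \frac{144}{13}$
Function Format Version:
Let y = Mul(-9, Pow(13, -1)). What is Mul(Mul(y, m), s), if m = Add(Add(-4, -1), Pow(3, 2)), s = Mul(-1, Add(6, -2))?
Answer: Rational(144, 13) ≈ 11.077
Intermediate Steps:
y = Rational(-9, 13) (y = Mul(-9, Rational(1, 13)) = Rational(-9, 13) ≈ -0.69231)
s = -4 (s = Mul(-1, 4) = -4)
m = 4 (m = Add(-5, 9) = 4)
Mul(Mul(y, m), s) = Mul(Mul(Rational(-9, 13), 4), -4) = Mul(Rational(-36, 13), -4) = Rational(144, 13)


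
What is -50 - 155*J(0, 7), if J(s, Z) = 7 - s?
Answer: -1135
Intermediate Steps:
-50 - 155*J(0, 7) = -50 - 155*(7 - 1*0) = -50 - 155*(7 + 0) = -50 - 155*7 = -50 - 1085 = -1135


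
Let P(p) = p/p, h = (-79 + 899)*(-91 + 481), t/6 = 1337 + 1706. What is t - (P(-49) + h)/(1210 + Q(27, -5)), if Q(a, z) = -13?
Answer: 21535025/1197 ≈ 17991.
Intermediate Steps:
t = 18258 (t = 6*(1337 + 1706) = 6*3043 = 18258)
h = 319800 (h = 820*390 = 319800)
P(p) = 1
t - (P(-49) + h)/(1210 + Q(27, -5)) = 18258 - (1 + 319800)/(1210 - 13) = 18258 - 319801/1197 = 21535025/1197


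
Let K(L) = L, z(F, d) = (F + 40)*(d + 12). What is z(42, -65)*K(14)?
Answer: -60844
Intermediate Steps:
z(F, d) = (12 + d)*(40 + F) (z(F, d) = (40 + F)*(12 + d) = (12 + d)*(40 + F))
z(42, -65)*K(14) = (480 + 12*42 + 40*(-65) + 42*(-65))*14 = (480 + 504 - 2600 - 2730)*14 = -4346*14 = -60844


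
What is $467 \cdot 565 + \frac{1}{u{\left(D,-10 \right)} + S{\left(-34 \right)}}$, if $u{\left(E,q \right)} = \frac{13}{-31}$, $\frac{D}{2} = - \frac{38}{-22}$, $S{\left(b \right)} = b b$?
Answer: $\frac{9452077696}{35823} \approx 2.6386 \cdot 10^{5}$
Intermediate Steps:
$S{\left(b \right)} = b^{2}$
$D = \frac{38}{11}$ ($D = 2 \left(- \frac{38}{-22}\right) = 2 \left(\left(-38\right) \left(- \frac{1}{22}\right)\right) = 2 \cdot \frac{19}{11} = \frac{38}{11} \approx 3.4545$)
$u{\left(E,q \right)} = - \frac{13}{31}$ ($u{\left(E,q \right)} = 13 \left(- \frac{1}{31}\right) = - \frac{13}{31}$)
$467 \cdot 565 + \frac{1}{u{\left(D,-10 \right)} + S{\left(-34 \right)}} = 467 \cdot 565 + \frac{1}{- \frac{13}{31} + \left(-34\right)^{2}} = 263855 + \frac{1}{- \frac{13}{31} + 1156} = 263855 + \frac{1}{\frac{35823}{31}} = 263855 + \frac{31}{35823} = \frac{9452077696}{35823}$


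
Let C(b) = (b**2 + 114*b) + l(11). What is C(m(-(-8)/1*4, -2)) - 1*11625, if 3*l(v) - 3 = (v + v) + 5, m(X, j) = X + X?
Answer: -223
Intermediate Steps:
m(X, j) = 2*X
l(v) = 8/3 + 2*v/3 (l(v) = 1 + ((v + v) + 5)/3 = 1 + (2*v + 5)/3 = 1 + (5 + 2*v)/3 = 1 + (5/3 + 2*v/3) = 8/3 + 2*v/3)
C(b) = 10 + b**2 + 114*b (C(b) = (b**2 + 114*b) + (8/3 + (2/3)*11) = (b**2 + 114*b) + (8/3 + 22/3) = (b**2 + 114*b) + 10 = 10 + b**2 + 114*b)
C(m(-(-8)/1*4, -2)) - 1*11625 = (10 + (2*(-(-8)/1*4))**2 + 114*(2*(-(-8)/1*4))) - 1*11625 = (10 + (2*(-(-8)*4))**2 + 114*(2*(-(-8)*4))) - 11625 = (10 + (2*(-4*(-2)*4))**2 + 114*(2*(-4*(-2)*4))) - 11625 = (10 + (2*(8*4))**2 + 114*(2*(8*4))) - 11625 = (10 + (2*32)**2 + 114*(2*32)) - 11625 = (10 + 64**2 + 114*64) - 11625 = (10 + 4096 + 7296) - 11625 = 11402 - 11625 = -223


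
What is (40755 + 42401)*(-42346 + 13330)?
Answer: -2412854496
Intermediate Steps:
(40755 + 42401)*(-42346 + 13330) = 83156*(-29016) = -2412854496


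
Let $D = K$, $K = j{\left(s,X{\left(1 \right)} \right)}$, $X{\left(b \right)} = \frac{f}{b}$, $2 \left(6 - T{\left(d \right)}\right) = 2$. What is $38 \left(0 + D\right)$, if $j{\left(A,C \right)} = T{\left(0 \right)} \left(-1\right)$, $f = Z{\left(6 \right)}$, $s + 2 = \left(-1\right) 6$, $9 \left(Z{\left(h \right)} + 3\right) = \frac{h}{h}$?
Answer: $-190$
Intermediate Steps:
$T{\left(d \right)} = 5$ ($T{\left(d \right)} = 6 - 1 = 5$)
$Z{\left(h \right)} = - \frac{26}{9}$ ($Z{\left(h \right)} = -3 + \frac{h \frac{1}{h}}{9} = -3 + \frac{1}{9} \cdot 1 = -3 + \frac{1}{9} = - \frac{26}{9}$)
$s = -8$ ($s = -2 - 6 = -8$)
$f = - \frac{26}{9} \approx -2.8889$
$X{\left(b \right)} = - \frac{26}{9 b}$
$j{\left(A,C \right)} = -5$ ($j{\left(A,C \right)} = 5 \left(-1\right) = -5$)
$K = -5$
$D = -5$
$38 \left(0 + D\right) = 38 \left(0 - 5\right) = 38 \left(-5\right) = -190$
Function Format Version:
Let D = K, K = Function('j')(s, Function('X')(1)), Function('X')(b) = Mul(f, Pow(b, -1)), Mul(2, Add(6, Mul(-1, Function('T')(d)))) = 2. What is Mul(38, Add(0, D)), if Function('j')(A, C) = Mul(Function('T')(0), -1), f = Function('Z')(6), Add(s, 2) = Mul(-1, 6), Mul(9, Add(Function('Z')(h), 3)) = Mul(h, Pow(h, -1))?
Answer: -190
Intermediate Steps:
Function('T')(d) = 5 (Function('T')(d) = Add(6, Mul(Rational(-1, 2), 2)) = Add(6, -1) = 5)
Function('Z')(h) = Rational(-26, 9) (Function('Z')(h) = Add(-3, Mul(Rational(1, 9), Mul(h, Pow(h, -1)))) = Add(-3, Mul(Rational(1, 9), 1)) = Add(-3, Rational(1, 9)) = Rational(-26, 9))
s = -8 (s = Add(-2, Mul(-1, 6)) = Add(-2, -6) = -8)
f = Rational(-26, 9) ≈ -2.8889
Function('X')(b) = Mul(Rational(-26, 9), Pow(b, -1))
Function('j')(A, C) = -5 (Function('j')(A, C) = Mul(5, -1) = -5)
K = -5
D = -5
Mul(38, Add(0, D)) = Mul(38, Add(0, -5)) = Mul(38, -5) = -190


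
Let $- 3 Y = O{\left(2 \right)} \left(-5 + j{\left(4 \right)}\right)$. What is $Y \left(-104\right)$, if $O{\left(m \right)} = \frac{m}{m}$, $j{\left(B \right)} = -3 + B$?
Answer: $- \frac{416}{3} \approx -138.67$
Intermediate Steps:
$O{\left(m \right)} = 1$
$Y = \frac{4}{3}$ ($Y = - \frac{1 \left(-5 + \left(-3 + 4\right)\right)}{3} = - \frac{1 \left(-5 + 1\right)}{3} = - \frac{1 \left(-4\right)}{3} = \left(- \frac{1}{3}\right) \left(-4\right) = \frac{4}{3} \approx 1.3333$)
$Y \left(-104\right) = \frac{4}{3} \left(-104\right) = - \frac{416}{3}$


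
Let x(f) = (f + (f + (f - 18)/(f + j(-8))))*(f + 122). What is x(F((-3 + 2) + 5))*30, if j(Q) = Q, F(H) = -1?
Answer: 1210/3 ≈ 403.33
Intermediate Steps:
x(f) = (122 + f)*(2*f + (-18 + f)/(-8 + f)) (x(f) = (f + (f + (f - 18)/(f - 8)))*(f + 122) = (f + (f + (-18 + f)/(-8 + f)))*(122 + f) = (2*f + (-18 + f)/(-8 + f))*(122 + f) = (122 + f)*(2*f + (-18 + f)/(-8 + f)))
x(F((-3 + 2) + 5))*30 = ((-2196 - 1848*(-1) + 2*(-1)**3 + 229*(-1)**2)/(-8 - 1))*30 = ((-2196 + 1848 + 2*(-1) + 229*1)/(-9))*30 = -(-2196 + 1848 - 2 + 229)/9*30 = -1/9*(-121)*30 = (121/9)*30 = 1210/3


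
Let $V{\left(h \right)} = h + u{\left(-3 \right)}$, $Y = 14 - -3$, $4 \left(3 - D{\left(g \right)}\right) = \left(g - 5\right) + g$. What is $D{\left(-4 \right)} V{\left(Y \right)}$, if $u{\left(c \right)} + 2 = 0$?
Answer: $\frac{375}{4} \approx 93.75$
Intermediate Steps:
$u{\left(c \right)} = -2$ ($u{\left(c \right)} = -2 + 0 = -2$)
$D{\left(g \right)} = \frac{17}{4} - \frac{g}{2}$ ($D{\left(g \right)} = 3 - \frac{\left(g - 5\right) + g}{4} = 3 - \frac{\left(-5 + g\right) + g}{4} = 3 - \frac{-5 + 2 g}{4} = 3 - \left(- \frac{5}{4} + \frac{g}{2}\right) = \frac{17}{4} - \frac{g}{2}$)
$Y = 17$ ($Y = 14 + 3 = 17$)
$V{\left(h \right)} = -2 + h$ ($V{\left(h \right)} = h - 2 = -2 + h$)
$D{\left(-4 \right)} V{\left(Y \right)} = \left(\frac{17}{4} - -2\right) \left(-2 + 17\right) = \left(\frac{17}{4} + 2\right) 15 = \frac{25}{4} \cdot 15 = \frac{375}{4}$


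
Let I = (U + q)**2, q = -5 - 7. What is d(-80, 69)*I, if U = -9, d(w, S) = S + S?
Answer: 60858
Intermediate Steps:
d(w, S) = 2*S
q = -12
I = 441 (I = (-9 - 12)**2 = (-21)**2 = 441)
d(-80, 69)*I = (2*69)*441 = 138*441 = 60858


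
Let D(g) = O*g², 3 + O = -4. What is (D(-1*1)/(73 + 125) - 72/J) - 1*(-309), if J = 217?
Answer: 13260719/42966 ≈ 308.63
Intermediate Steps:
O = -7 (O = -3 - 4 = -7)
D(g) = -7*g²
(D(-1*1)/(73 + 125) - 72/J) - 1*(-309) = ((-7*(-1*1)²)/(73 + 125) - 72/217) - 1*(-309) = (-7*(-1)²/198 - 72*1/217) + 309 = (-7*1*(1/198) - 72/217) + 309 = (-7*1/198 - 72/217) + 309 = (-7/198 - 72/217) + 309 = -15775/42966 + 309 = 13260719/42966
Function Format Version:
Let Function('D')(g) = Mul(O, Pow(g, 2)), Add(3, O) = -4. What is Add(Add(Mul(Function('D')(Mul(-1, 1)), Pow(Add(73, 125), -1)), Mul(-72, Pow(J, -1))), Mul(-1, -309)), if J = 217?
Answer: Rational(13260719, 42966) ≈ 308.63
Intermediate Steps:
O = -7 (O = Add(-3, -4) = -7)
Function('D')(g) = Mul(-7, Pow(g, 2))
Add(Add(Mul(Function('D')(Mul(-1, 1)), Pow(Add(73, 125), -1)), Mul(-72, Pow(J, -1))), Mul(-1, -309)) = Add(Add(Mul(Mul(-7, Pow(Mul(-1, 1), 2)), Pow(Add(73, 125), -1)), Mul(-72, Pow(217, -1))), Mul(-1, -309)) = Add(Add(Mul(Mul(-7, Pow(-1, 2)), Pow(198, -1)), Mul(-72, Rational(1, 217))), 309) = Add(Add(Mul(Mul(-7, 1), Rational(1, 198)), Rational(-72, 217)), 309) = Add(Add(Mul(-7, Rational(1, 198)), Rational(-72, 217)), 309) = Add(Add(Rational(-7, 198), Rational(-72, 217)), 309) = Add(Rational(-15775, 42966), 309) = Rational(13260719, 42966)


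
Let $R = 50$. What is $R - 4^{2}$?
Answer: $34$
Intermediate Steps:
$R - 4^{2} = 50 - 4^{2} = 50 - 16 = 34$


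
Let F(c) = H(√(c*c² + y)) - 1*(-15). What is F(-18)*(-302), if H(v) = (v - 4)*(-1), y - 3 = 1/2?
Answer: -5738 + 151*I*√23314 ≈ -5738.0 + 23056.0*I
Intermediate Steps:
y = 7/2 (y = 3 + 1/2 = 3 + ½ = 7/2 ≈ 3.5000)
H(v) = 4 - v (H(v) = (-4 + v)*(-1) = 4 - v)
F(c) = 19 - √(7/2 + c³) (F(c) = (4 - √(c*c² + 7/2)) - 1*(-15) = (4 - √(c³ + 7/2)) + 15 = (4 - √(7/2 + c³)) + 15 = 19 - √(7/2 + c³))
F(-18)*(-302) = (19 - √(14 + 4*(-18)³)/2)*(-302) = (19 - √(14 + 4*(-5832))/2)*(-302) = (19 - √(14 - 23328)/2)*(-302) = (19 - I*√23314/2)*(-302) = -5738 + 151*I*√23314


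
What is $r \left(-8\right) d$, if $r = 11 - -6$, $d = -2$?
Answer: $272$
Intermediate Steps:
$r = 17$ ($r = 11 + 6 = 17$)
$r \left(-8\right) d = 17 \left(-8\right) \left(-2\right) = \left(-136\right) \left(-2\right) = 272$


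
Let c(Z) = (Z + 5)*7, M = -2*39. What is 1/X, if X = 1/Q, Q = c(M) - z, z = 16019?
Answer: -16530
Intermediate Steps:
M = -78
c(Z) = 35 + 7*Z (c(Z) = (5 + Z)*7 = 35 + 7*Z)
Q = -16530 (Q = (35 + 7*(-78)) - 1*16019 = (35 - 546) - 16019 = -511 - 16019 = -16530)
X = -1/16530 (X = 1/(-16530) = -1/16530 ≈ -6.0496e-5)
1/X = 1/(-1/16530) = -16530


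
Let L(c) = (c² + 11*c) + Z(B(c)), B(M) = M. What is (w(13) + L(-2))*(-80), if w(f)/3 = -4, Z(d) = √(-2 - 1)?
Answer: 2400 - 80*I*√3 ≈ 2400.0 - 138.56*I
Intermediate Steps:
Z(d) = I*√3 (Z(d) = √(-3) = I*√3)
L(c) = c² + 11*c + I*√3 (L(c) = (c² + 11*c) + I*√3 = c² + 11*c + I*√3)
w(f) = -12 (w(f) = 3*(-4) = -12)
(w(13) + L(-2))*(-80) = (-12 + ((-2)² + 11*(-2) + I*√3))*(-80) = (-12 + (4 - 22 + I*√3))*(-80) = (-12 + (-18 + I*√3))*(-80) = (-30 + I*√3)*(-80) = 2400 - 80*I*√3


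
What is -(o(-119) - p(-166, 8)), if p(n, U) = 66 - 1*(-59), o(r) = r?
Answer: 244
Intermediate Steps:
p(n, U) = 125 (p(n, U) = 66 + 59 = 125)
-(o(-119) - p(-166, 8)) = -(-119 - 1*125) = -(-119 - 125) = -1*(-244) = 244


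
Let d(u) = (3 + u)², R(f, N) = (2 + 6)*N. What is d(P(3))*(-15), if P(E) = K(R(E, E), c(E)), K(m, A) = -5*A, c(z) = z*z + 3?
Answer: -48735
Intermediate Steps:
R(f, N) = 8*N
c(z) = 3 + z² (c(z) = z² + 3 = 3 + z²)
P(E) = -15 - 5*E² (P(E) = -5*(3 + E²) = -15 - 5*E²)
d(P(3))*(-15) = (3 + (-15 - 5*3²))²*(-15) = (3 + (-15 - 5*9))²*(-15) = (3 + (-15 - 45))²*(-15) = (3 - 60)²*(-15) = (-57)²*(-15) = 3249*(-15) = -48735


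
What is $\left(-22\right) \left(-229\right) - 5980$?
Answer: $-942$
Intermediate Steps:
$\left(-22\right) \left(-229\right) - 5980 = 5038 - 5980 = -942$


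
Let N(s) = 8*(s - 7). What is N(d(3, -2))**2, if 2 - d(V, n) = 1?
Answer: 2304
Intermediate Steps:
d(V, n) = 1 (d(V, n) = 2 - 1*1 = 2 - 1 = 1)
N(s) = -56 + 8*s (N(s) = 8*(-7 + s) = -56 + 8*s)
N(d(3, -2))**2 = (-56 + 8*1)**2 = (-56 + 8)**2 = (-48)**2 = 2304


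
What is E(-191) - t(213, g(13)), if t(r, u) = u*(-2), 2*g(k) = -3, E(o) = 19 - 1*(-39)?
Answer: 55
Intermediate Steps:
E(o) = 58 (E(o) = 19 + 39 = 58)
g(k) = -3/2 (g(k) = (½)*(-3) = -3/2)
t(r, u) = -2*u
E(-191) - t(213, g(13)) = 58 - (-2)*(-3)/2 = 58 - 1*3 = 58 - 3 = 55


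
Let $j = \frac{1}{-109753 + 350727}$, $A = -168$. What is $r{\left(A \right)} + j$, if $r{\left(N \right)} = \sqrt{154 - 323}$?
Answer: $\frac{1}{240974} + 13 i \approx 4.1498 \cdot 10^{-6} + 13.0 i$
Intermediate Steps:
$r{\left(N \right)} = 13 i$ ($r{\left(N \right)} = \sqrt{-169} = 13 i$)
$j = \frac{1}{240974} \approx 4.1498 \cdot 10^{-6}$
$r{\left(A \right)} + j = 13 i + \frac{1}{240974} = \frac{1}{240974} + 13 i$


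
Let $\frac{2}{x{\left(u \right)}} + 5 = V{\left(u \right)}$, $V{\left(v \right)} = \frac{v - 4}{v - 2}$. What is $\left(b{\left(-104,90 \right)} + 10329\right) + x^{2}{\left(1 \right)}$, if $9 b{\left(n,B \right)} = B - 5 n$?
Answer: $\frac{93580}{9} \approx 10398.0$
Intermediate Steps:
$b{\left(n,B \right)} = - \frac{5 n}{9} + \frac{B}{9}$ ($b{\left(n,B \right)} = \frac{B - 5 n}{9} = - \frac{5 n}{9} + \frac{B}{9}$)
$V{\left(v \right)} = \frac{-4 + v}{-2 + v}$
$x{\left(u \right)} = \frac{2}{-5 + \frac{-4 + u}{-2 + u}}$
$\left(b{\left(-104,90 \right)} + 10329\right) + x^{2}{\left(1 \right)} = \left(\left(\left(- \frac{5}{9}\right) \left(-104\right) + \frac{1}{9} \cdot 90\right) + 10329\right) + \left(\frac{-2 + 1}{3 - 2}\right)^{2} = \left(\left(\frac{520}{9} + 10\right) + 10329\right) + \left(\frac{1}{3 - 2} \left(-1\right)\right)^{2} = \left(\frac{610}{9} + 10329\right) + \left(1^{-1} \left(-1\right)\right)^{2} = \frac{93571}{9} + \left(1 \left(-1\right)\right)^{2} = \frac{93571}{9} + \left(-1\right)^{2} = \frac{93571}{9} + 1 = \frac{93580}{9}$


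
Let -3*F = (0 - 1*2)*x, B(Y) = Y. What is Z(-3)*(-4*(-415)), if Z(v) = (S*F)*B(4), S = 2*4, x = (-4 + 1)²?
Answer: 318720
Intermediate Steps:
x = 9 (x = (-3)² = 9)
F = 6 (F = -(0 - 1*2)*9/3 = -(0 - 2)*9/3 = -(-2)*9/3 = -⅓*(-18) = 6)
S = 8
Z(v) = 192 (Z(v) = (8*6)*4 = 48*4 = 192)
Z(-3)*(-4*(-415)) = 192*(-4*(-415)) = 192*1660 = 318720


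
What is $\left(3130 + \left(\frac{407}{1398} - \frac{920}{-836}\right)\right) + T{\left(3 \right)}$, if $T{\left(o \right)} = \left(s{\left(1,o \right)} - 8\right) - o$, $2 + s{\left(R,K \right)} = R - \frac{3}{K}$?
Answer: $\frac{911137897}{292182} \approx 3118.4$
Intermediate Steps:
$s{\left(R,K \right)} = -2 + R - \frac{3}{K}$ ($s{\left(R,K \right)} = -2 + \left(R - \frac{3}{K}\right) = -2 + R - \frac{3}{K}$)
$T{\left(o \right)} = -9 - o - \frac{3}{o}$ ($T{\left(o \right)} = \left(\left(-2 + 1 - \frac{3}{o}\right) - 8\right) - o = \left(\left(-1 - \frac{3}{o}\right) - 8\right) - o = \left(-9 - \frac{3}{o}\right) - o = -9 - o - \frac{3}{o}$)
$\left(3130 + \left(\frac{407}{1398} - \frac{920}{-836}\right)\right) + T{\left(3 \right)} = \left(3130 + \left(\frac{407}{1398} - \frac{920}{-836}\right)\right) - \left(12 + 1\right) = \left(3130 + \left(407 \cdot \frac{1}{1398} - - \frac{230}{209}\right)\right) - 13 = \left(3130 + \left(\frac{407}{1398} + \frac{230}{209}\right)\right) - 13 = \left(3130 + \frac{406603}{292182}\right) - 13 = \frac{914936263}{292182} - 13 = \frac{911137897}{292182}$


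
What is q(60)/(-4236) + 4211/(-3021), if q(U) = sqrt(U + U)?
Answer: -4211/3021 - sqrt(30)/2118 ≈ -1.3965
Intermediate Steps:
q(U) = sqrt(2)*sqrt(U) (q(U) = sqrt(2*U) = sqrt(2)*sqrt(U))
q(60)/(-4236) + 4211/(-3021) = (sqrt(2)*sqrt(60))/(-4236) + 4211/(-3021) = (sqrt(2)*(2*sqrt(15)))*(-1/4236) + 4211*(-1/3021) = (2*sqrt(30))*(-1/4236) - 4211/3021 = -sqrt(30)/2118 - 4211/3021 = -4211/3021 - sqrt(30)/2118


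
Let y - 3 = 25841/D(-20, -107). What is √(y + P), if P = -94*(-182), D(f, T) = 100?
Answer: √1736941/10 ≈ 131.79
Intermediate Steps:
P = 17108
y = 26141/100 (y = 3 + 25841/100 = 26141/100 ≈ 261.41)
√(y + P) = √(26141/100 + 17108) = √(1736941/100) = √1736941/10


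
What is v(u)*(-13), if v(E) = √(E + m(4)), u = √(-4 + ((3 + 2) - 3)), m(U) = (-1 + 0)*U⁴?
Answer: -13*√(-256 + I*√2) ≈ -0.57452 - 208.0*I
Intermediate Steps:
m(U) = -U⁴
u = I*√2 (u = √(-4 + (5 - 3)) = √(-4 + 2) = √(-2) = I*√2 ≈ 1.4142*I)
v(E) = √(-256 + E) (v(E) = √(E - 1*4⁴) = √(E - 1*256) = √(E - 256) = √(-256 + E))
v(u)*(-13) = √(-256 + I*√2)*(-13) = -13*√(-256 + I*√2)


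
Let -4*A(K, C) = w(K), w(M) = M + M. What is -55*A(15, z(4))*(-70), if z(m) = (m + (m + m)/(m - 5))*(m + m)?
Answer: -28875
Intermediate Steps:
z(m) = 2*m*(m + 2*m/(-5 + m)) (z(m) = (m + (2*m)/(-5 + m))*(2*m) = (m + 2*m/(-5 + m))*(2*m) = 2*m*(m + 2*m/(-5 + m)))
w(M) = 2*M
A(K, C) = -K/2
-55*A(15, z(4))*(-70) = -(-55)*15/2*(-70) = -55*(-15/2)*(-70) = (825/2)*(-70) = -28875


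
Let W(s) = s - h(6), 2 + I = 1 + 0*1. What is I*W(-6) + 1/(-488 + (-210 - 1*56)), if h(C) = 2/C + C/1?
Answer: 27895/2262 ≈ 12.332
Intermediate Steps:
h(C) = C + 2/C (h(C) = 2/C + C*1 = 2/C + C = C + 2/C)
I = -1 (I = -2 + (1 + 0*1) = -2 + (1 + 0) = -2 + 1 = -1)
W(s) = -19/3 + s (W(s) = s - (6 + 2/6) = s - (6 + 2*(⅙)) = s - (6 + ⅓) = s - 1*19/3 = s - 19/3 = -19/3 + s)
I*W(-6) + 1/(-488 + (-210 - 1*56)) = -(-19/3 - 6) + 1/(-488 + (-210 - 1*56)) = -1*(-37/3) + 1/(-488 + (-210 - 56)) = 37/3 + 1/(-488 - 266) = 37/3 + 1/(-754) = 37/3 - 1/754 = 27895/2262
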